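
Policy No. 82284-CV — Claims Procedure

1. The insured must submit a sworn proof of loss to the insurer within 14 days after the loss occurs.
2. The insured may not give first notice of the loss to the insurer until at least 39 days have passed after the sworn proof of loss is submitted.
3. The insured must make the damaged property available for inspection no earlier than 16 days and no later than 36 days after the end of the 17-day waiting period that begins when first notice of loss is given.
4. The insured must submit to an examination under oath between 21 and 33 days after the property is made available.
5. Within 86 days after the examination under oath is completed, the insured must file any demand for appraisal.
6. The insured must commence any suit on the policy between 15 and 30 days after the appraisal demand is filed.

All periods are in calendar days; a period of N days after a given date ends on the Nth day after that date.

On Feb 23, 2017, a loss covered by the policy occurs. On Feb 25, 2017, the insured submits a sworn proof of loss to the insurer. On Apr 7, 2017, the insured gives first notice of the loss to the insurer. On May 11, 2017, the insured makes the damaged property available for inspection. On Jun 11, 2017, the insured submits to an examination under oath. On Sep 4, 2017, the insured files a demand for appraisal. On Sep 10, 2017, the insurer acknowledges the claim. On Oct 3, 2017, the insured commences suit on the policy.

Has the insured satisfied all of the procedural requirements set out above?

Yes

Step 1: 14 days after Feb 23, 2017 (when the loss occurs) is Mar 9, 2017; completed Feb 25, 2017, before the deadline.
Step 2: the earliest permitted date is 39 days after Feb 25, 2017 (when the sworn proof of loss is submitted), i.e. Apr 5, 2017; done Apr 7, 2017, after the minimum wait.
Step 3: the window is 16–36 days after Apr 24, 2017 (end of the 17-day waiting period, which began when first notice of loss is given on Apr 7, 2017), so May 10, 2017 through May 30, 2017; May 11, 2017 falls inside that range.
Step 4: the window is 21–33 days after May 11, 2017 (when the property is made available), so Jun 1, 2017 through Jun 13, 2017; done Jun 11, 2017, which is between those dates.
Step 5: 86 days after Jun 11, 2017 (when the examination under oath is completed) is Sep 5, 2017; done Sep 4, 2017 — timely.
Step 6: the window is 15–30 days after Sep 4, 2017 (when the appraisal demand is filed), so Sep 19, 2017 through Oct 4, 2017; done Oct 3, 2017 — within the window.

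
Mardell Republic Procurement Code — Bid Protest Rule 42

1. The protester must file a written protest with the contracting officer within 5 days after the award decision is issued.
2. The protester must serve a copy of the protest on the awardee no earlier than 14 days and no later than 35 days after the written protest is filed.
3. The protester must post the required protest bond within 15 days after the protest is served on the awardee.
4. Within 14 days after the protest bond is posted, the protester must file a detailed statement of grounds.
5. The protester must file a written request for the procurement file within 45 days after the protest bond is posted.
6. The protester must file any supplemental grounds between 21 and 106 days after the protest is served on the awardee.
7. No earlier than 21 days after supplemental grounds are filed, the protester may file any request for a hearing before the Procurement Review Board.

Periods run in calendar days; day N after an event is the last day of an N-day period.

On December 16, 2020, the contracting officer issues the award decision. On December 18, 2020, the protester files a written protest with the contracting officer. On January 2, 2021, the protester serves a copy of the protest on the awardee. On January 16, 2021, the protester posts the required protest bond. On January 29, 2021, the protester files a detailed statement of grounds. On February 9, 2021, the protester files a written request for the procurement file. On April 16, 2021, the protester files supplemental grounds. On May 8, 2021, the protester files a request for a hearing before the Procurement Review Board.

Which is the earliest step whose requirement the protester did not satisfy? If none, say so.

None — every step was satisfied

Step 1 — counting 5 days from December 16, 2020 (when the award decision is issued) gives a deadline of December 21, 2020; done December 18, 2020 — timely.
Step 2 — 14 and 35 days from December 18, 2020 (when the written protest is filed) are January 1, 2021 and January 22, 2021 respectively; done January 2, 2021 — within the window.
Step 3 — counting 15 days from January 2, 2021 (when the protest is served on the awardee) gives a deadline of January 17, 2021; January 16, 2021 is within that limit.
Step 4 — counting 14 days from January 16, 2021 (when the protest bond is posted) gives a deadline of January 30, 2021; completed January 29, 2021, before the deadline.
Step 5 — counting 45 days from January 16, 2021 (when the protest bond is posted) gives a deadline of March 2, 2021; completed February 9, 2021, before the deadline.
Step 6 — 21 and 106 days from January 2, 2021 (when the protest is served on the awardee) are January 23, 2021 and April 18, 2021 respectively; April 16, 2021 falls inside that range.
Step 7 — must wait 21 days from April 16, 2021 (when supplemental grounds are filed), so not before May 7, 2021; done May 8, 2021 — permitted.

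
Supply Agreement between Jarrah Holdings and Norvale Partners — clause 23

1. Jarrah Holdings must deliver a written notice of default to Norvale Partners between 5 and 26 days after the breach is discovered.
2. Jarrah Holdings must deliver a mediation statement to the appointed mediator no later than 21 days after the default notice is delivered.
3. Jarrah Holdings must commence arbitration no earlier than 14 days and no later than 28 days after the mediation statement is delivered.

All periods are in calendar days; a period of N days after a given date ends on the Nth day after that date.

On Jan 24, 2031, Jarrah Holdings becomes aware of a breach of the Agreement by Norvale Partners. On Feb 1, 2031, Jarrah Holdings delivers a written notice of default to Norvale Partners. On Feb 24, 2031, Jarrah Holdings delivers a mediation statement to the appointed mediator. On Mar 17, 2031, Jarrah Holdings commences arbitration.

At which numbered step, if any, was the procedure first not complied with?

Step 1 — 5 and 26 days from Jan 24, 2031 (when the breach is discovered) are Jan 29, 2031 and Feb 19, 2031 respectively; done Feb 1, 2031, which is between those dates.
Step 2 — counting 21 days from Feb 1, 2031 (when the default notice is delivered) gives a deadline of Feb 22, 2031; not done until Feb 24, 2031, 2 days after the deadline.

Step 2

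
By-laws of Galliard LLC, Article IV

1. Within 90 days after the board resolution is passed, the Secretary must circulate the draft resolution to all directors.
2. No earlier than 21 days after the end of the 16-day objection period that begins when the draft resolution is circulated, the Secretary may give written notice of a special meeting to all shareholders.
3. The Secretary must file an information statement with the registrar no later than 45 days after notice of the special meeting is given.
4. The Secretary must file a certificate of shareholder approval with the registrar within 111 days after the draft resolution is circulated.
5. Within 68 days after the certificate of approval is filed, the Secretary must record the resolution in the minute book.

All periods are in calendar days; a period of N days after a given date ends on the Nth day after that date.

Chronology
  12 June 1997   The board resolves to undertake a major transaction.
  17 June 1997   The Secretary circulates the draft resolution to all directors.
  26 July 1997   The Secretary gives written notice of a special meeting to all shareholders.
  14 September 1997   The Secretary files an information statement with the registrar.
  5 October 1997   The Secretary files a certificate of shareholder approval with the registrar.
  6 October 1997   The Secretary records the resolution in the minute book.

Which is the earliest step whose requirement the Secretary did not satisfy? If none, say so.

(1) due by 12 June 1997 + 90 days = 10 September 1997; completed 17 June 1997, before the deadline.
(2) permitted from 3 July 1997 + 21 days = 24 July 1997 onward; done 26 July 1997 — permitted.
(3) due by 26 July 1997 + 45 days = 9 September 1997; done 14 September 1997 — 5 days late.

Step 3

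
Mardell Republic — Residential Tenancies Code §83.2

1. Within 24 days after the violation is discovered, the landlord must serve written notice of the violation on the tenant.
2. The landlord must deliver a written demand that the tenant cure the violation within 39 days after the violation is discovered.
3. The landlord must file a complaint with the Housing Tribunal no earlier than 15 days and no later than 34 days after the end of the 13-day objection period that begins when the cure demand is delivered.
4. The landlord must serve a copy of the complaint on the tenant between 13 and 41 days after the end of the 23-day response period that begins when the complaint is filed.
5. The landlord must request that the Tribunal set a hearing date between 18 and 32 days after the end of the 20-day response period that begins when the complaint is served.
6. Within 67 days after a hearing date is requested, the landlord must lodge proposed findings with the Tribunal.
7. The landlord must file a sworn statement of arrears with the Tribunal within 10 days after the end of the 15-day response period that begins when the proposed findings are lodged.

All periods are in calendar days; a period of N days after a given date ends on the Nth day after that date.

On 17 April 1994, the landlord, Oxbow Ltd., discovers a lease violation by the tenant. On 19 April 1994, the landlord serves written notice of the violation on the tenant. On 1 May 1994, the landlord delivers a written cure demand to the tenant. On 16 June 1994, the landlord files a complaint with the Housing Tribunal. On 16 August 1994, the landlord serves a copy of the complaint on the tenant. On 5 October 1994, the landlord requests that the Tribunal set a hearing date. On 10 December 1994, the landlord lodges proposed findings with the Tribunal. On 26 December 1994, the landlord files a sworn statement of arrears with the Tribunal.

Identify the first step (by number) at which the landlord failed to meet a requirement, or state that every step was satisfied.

(1) due by 17 April 1994 + 24 days = 11 May 1994; done 19 April 1994 — timely.
(2) due by 17 April 1994 + 39 days = 26 May 1994; done 1 May 1994 — timely.
(3) the permitted window runs from 14 May 1994 + 15 = 29 May 1994 to 14 May 1994 + 34 = 17 June 1994; done 16 June 1994, which is between those dates.
(4) the permitted window runs from 9 July 1994 + 13 = 22 July 1994 to 9 July 1994 + 41 = 19 August 1994; 16 August 1994 falls inside that range.
(5) the permitted window runs from 5 September 1994 + 18 = 23 September 1994 to 5 September 1994 + 32 = 7 October 1994; done 5 October 1994, which is between those dates.
(6) due by 5 October 1994 + 67 days = 11 December 1994; completed 10 December 1994, before the deadline.
(7) due by 25 December 1994 + 10 days = 4 January 1995; completed 26 December 1994, before the deadline.

None — every step was satisfied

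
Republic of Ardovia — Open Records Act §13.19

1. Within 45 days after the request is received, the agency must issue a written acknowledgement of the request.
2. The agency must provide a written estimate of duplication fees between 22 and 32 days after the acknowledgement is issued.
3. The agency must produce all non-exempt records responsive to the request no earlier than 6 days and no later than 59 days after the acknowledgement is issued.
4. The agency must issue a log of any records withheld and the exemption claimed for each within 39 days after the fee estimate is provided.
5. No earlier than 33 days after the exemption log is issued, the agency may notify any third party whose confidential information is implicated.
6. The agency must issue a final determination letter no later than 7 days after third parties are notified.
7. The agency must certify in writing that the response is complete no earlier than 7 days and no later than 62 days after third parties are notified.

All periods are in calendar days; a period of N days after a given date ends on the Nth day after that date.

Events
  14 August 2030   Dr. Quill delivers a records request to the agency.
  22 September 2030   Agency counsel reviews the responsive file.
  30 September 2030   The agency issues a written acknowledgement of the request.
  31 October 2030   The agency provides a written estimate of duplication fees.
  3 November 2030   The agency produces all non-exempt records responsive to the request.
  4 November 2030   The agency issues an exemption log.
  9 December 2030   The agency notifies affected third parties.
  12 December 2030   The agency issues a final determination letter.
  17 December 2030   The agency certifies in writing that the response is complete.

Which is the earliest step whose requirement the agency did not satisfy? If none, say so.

Step 1: 45 days after 14 August 2030 (when the request is received) is 28 September 2030; 30 September 2030 misses that deadline by 2 days.
Later steps need not be reached.

Step 1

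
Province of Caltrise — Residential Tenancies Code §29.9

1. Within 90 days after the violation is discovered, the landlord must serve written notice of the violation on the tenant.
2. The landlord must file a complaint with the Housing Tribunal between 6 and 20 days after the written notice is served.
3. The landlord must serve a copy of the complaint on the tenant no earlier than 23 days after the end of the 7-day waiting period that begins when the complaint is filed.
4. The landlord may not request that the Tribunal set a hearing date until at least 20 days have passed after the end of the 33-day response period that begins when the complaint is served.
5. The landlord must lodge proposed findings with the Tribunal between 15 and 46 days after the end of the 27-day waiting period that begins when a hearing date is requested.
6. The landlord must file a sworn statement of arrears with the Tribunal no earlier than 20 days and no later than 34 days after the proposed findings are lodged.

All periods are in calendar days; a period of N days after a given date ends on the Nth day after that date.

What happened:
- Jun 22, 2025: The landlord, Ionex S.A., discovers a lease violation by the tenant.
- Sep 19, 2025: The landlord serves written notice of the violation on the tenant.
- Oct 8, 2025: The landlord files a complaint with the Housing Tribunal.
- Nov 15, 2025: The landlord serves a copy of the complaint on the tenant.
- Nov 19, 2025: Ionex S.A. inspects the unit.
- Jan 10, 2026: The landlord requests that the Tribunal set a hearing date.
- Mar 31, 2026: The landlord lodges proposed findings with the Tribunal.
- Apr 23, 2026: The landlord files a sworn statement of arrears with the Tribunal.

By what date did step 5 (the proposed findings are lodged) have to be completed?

A hearing date is requested on Jan 10, 2026; the 27-day waiting period therefore ends Feb 6, 2026, and step 5 runs from that date. The window is 15–46 days after Feb 6, 2026; it closes on Mar 24, 2026.

Mar 24, 2026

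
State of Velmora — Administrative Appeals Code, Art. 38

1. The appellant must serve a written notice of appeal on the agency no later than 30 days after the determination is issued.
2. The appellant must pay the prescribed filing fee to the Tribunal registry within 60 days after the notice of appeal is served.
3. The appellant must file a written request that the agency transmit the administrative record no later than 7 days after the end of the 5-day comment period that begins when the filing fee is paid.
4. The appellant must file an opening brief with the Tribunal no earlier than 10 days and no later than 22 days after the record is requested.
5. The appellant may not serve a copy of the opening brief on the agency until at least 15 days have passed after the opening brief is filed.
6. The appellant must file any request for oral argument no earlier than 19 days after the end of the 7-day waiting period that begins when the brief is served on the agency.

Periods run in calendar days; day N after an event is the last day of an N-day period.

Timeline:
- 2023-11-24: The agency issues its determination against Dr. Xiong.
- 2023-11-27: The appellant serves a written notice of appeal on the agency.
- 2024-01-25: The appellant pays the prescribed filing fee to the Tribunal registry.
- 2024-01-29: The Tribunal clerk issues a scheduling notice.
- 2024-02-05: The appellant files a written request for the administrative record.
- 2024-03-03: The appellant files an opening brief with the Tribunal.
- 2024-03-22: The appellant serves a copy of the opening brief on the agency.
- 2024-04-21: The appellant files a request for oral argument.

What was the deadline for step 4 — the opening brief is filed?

2024-02-27

Step 4 runs from 2024-02-05, when the record is requested. The window is 10–22 days after 2024-02-05; it closes on 2024-02-27.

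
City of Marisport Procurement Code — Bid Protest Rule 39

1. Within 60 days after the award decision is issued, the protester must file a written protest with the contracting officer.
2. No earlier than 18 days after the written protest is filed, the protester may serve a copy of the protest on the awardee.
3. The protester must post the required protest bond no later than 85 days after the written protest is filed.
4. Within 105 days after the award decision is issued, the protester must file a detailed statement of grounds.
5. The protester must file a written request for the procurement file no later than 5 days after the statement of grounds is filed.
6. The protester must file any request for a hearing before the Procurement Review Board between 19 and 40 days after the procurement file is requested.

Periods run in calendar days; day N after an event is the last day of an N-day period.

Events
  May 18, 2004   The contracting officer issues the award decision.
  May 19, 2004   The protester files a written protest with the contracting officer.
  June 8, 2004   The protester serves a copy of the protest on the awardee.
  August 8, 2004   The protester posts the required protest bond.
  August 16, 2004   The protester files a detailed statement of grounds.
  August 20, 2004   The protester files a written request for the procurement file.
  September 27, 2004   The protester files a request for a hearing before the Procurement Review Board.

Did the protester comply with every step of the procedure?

Yes

Step 1 — counting 60 days from May 18, 2004 (when the award decision is issued) gives a deadline of July 17, 2004; done May 19, 2004 — timely.
Step 2 — must wait 18 days from May 19, 2004 (when the written protest is filed), so not before June 6, 2004; June 8, 2004 is on or after that date.
Step 3 — counting 85 days from May 19, 2004 (when the written protest is filed) gives a deadline of August 12, 2004; completed August 8, 2004, before the deadline.
Step 4 — counting 105 days from May 18, 2004 (when the award decision is issued) gives a deadline of August 31, 2004; August 16, 2004 is within that limit.
Step 5 — counting 5 days from August 16, 2004 (when the statement of grounds is filed) gives a deadline of August 21, 2004; completed August 20, 2004, before the deadline.
Step 6 — 19 and 40 days from August 20, 2004 (when the procurement file is requested) are September 8, 2004 and September 29, 2004 respectively; done September 27, 2004 — within the window.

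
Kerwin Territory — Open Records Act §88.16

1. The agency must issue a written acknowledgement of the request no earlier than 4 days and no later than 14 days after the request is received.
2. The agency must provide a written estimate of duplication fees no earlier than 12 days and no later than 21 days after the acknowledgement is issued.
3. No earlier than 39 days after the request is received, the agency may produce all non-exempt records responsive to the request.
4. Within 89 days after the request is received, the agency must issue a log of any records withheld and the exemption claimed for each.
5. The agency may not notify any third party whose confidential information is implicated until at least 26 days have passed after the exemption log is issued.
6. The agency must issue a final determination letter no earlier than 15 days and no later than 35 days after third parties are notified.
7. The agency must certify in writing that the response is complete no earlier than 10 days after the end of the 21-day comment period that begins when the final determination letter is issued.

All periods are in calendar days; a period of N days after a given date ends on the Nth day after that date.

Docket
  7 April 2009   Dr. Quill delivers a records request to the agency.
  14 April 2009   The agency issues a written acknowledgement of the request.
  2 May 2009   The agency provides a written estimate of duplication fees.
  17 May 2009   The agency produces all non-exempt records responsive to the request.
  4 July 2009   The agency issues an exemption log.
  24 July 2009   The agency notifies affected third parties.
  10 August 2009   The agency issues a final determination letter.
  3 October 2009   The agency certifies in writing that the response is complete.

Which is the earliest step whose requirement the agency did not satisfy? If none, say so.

(1) the permitted window runs from 7 April 2009 + 4 = 11 April 2009 to 7 April 2009 + 14 = 21 April 2009; done 14 April 2009, which is between those dates.
(2) the permitted window runs from 14 April 2009 + 12 = 26 April 2009 to 14 April 2009 + 21 = 5 May 2009; done 2 May 2009, which is between those dates.
(3) permitted from 7 April 2009 + 39 days = 16 May 2009 onward; done 17 May 2009 — permitted.
(4) due by 7 April 2009 + 89 days = 5 July 2009; completed 4 July 2009, before the deadline.
(5) permitted from 4 July 2009 + 26 days = 30 July 2009 onward; done 24 July 2009 — 6 days too early.

Step 5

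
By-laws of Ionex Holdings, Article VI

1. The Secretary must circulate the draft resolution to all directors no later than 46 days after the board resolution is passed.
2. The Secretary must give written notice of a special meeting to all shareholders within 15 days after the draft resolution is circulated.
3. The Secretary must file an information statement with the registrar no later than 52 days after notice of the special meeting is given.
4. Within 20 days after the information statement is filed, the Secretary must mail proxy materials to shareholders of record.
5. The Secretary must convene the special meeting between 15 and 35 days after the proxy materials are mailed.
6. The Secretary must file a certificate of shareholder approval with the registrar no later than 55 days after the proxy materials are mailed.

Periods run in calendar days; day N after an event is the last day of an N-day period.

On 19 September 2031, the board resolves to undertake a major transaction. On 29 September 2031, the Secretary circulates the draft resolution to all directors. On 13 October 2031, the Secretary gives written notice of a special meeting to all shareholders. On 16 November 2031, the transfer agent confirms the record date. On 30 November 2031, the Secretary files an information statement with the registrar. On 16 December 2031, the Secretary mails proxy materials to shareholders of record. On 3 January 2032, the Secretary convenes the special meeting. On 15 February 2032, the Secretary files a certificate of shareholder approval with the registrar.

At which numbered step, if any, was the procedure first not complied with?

(1) due by 19 September 2031 + 46 days = 4 November 2031; 29 September 2031 is within that limit.
(2) due by 29 September 2031 + 15 days = 14 October 2031; done 13 October 2031 — timely.
(3) due by 13 October 2031 + 52 days = 4 December 2031; completed 30 November 2031, before the deadline.
(4) due by 30 November 2031 + 20 days = 20 December 2031; completed 16 December 2031, before the deadline.
(5) the permitted window runs from 16 December 2031 + 15 = 31 December 2031 to 16 December 2031 + 35 = 20 January 2032; done 3 January 2032 — within the window.
(6) due by 16 December 2031 + 55 days = 9 February 2032; done 15 February 2032 — 6 days late.
The procedure was therefore not followed at step 6.

Step 6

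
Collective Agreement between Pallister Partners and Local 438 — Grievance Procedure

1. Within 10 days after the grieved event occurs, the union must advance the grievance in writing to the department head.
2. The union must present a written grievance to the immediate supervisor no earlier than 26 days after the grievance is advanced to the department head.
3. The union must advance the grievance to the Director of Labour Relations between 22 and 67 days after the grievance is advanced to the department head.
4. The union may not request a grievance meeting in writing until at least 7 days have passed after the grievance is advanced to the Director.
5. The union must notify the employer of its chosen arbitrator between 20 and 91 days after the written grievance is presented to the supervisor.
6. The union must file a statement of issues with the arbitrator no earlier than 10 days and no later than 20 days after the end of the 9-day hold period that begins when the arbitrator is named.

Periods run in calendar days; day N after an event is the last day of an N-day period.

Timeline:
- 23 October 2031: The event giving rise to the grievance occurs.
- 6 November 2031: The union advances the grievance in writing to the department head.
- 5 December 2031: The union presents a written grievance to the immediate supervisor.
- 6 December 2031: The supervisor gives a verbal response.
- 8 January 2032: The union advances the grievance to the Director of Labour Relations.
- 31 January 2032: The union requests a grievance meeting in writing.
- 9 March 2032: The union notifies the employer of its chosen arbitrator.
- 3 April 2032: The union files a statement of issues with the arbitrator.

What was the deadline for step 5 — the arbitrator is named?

Step 5 runs from 5 December 2031, when the written grievance is presented to the supervisor. The window is 20–91 days after 5 December 2031; it closes on 5 March 2032.

5 March 2032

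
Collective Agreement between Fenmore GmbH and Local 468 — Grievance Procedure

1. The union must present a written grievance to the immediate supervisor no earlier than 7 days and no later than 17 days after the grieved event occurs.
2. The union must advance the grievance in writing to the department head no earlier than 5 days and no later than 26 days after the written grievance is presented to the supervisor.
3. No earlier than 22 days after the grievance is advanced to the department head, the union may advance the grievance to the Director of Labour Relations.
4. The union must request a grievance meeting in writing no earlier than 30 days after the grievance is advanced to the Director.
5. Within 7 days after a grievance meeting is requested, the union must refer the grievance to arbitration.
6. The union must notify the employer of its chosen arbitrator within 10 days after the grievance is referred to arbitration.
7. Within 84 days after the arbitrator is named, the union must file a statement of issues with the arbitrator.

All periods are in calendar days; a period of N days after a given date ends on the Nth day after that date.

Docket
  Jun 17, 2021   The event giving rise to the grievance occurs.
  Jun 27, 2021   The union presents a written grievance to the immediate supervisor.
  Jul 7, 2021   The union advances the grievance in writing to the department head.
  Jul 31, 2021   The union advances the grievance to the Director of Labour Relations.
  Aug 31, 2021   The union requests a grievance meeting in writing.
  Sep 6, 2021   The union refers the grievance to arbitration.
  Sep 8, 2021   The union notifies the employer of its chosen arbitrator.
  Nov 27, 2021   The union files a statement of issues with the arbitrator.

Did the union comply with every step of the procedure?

Yes

(1) the permitted window runs from Jun 17, 2021 + 7 = Jun 24, 2021 to Jun 17, 2021 + 17 = Jul 4, 2021; done Jun 27, 2021 — within the window.
(2) the permitted window runs from Jun 27, 2021 + 5 = Jul 2, 2021 to Jun 27, 2021 + 26 = Jul 23, 2021; Jul 7, 2021 falls inside that range.
(3) permitted from Jul 7, 2021 + 22 days = Jul 29, 2021 onward; done Jul 31, 2021, after the minimum wait.
(4) permitted from Jul 31, 2021 + 30 days = Aug 30, 2021 onward; Aug 31, 2021 is on or after that date.
(5) due by Aug 31, 2021 + 7 days = Sep 7, 2021; done Sep 6, 2021 — timely.
(6) due by Sep 6, 2021 + 10 days = Sep 16, 2021; Sep 8, 2021 is within that limit.
(7) due by Sep 8, 2021 + 84 days = Dec 1, 2021; done Nov 27, 2021 — timely.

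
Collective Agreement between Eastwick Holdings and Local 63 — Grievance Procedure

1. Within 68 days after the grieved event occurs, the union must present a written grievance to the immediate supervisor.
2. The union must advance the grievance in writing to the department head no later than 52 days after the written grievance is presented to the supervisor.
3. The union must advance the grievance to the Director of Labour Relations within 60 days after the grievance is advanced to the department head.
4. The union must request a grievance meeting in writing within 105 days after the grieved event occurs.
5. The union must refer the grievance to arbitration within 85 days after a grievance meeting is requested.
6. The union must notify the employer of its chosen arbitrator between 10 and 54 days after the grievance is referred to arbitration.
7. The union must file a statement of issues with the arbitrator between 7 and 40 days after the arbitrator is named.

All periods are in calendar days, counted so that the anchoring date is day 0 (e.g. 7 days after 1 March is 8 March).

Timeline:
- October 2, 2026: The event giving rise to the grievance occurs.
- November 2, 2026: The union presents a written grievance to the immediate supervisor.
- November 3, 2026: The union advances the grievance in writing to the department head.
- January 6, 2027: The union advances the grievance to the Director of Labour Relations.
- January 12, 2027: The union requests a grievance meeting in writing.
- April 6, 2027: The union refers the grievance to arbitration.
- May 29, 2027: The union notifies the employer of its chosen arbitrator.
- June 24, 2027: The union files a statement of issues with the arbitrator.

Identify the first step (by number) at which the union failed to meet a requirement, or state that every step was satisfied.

(1) due by October 2, 2026 + 68 days = December 9, 2026; November 2, 2026 is within that limit.
(2) due by November 2, 2026 + 52 days = December 24, 2026; November 3, 2026 is within that limit.
(3) due by November 3, 2026 + 60 days = January 2, 2027; done January 6, 2027 — 4 days late.
That is the first point of non-compliance.

Step 3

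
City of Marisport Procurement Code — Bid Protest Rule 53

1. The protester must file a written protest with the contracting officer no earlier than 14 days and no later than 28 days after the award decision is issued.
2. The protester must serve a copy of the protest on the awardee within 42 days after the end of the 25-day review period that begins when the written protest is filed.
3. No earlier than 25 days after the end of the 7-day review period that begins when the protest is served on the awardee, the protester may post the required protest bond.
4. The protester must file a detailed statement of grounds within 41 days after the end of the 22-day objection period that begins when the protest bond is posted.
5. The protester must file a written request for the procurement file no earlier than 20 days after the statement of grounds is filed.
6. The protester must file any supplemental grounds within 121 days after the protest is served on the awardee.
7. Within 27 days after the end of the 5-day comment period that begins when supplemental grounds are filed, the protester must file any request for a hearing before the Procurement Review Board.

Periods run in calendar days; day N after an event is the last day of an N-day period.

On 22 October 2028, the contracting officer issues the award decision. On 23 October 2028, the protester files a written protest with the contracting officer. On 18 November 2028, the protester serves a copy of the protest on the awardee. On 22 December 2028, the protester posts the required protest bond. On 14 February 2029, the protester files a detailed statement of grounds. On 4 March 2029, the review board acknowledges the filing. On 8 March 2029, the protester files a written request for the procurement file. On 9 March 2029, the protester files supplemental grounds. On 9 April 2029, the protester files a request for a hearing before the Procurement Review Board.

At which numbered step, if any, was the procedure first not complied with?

Step 1: the window is 14–28 days after 22 October 2028 (when the award decision is issued), so 5 November 2028 through 19 November 2028; done 23 October 2028 — 13 days before the window opened.
No need to go further; step 1 was not satisfied.

Step 1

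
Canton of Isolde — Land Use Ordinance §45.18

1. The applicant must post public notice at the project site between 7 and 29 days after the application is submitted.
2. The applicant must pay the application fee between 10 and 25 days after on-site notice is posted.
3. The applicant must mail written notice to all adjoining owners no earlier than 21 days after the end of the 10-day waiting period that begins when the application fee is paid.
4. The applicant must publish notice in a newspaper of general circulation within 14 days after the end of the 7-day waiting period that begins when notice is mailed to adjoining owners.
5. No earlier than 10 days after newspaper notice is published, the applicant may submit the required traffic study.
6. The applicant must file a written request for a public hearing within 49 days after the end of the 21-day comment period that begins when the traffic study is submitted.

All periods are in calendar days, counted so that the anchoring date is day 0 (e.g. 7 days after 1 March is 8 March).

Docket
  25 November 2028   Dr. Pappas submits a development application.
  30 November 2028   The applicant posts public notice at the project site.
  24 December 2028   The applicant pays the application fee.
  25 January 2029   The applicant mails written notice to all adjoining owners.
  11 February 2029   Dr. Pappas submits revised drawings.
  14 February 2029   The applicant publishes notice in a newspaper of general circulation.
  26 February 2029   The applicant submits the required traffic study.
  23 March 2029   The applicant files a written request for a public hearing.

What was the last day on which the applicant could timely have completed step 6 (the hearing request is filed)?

The traffic study is submitted on 26 February 2029; the 21-day comment period therefore ends 19 March 2029, and step 6 runs from that date. 49 days after 19 March 2029 is 7 May 2029.

7 May 2029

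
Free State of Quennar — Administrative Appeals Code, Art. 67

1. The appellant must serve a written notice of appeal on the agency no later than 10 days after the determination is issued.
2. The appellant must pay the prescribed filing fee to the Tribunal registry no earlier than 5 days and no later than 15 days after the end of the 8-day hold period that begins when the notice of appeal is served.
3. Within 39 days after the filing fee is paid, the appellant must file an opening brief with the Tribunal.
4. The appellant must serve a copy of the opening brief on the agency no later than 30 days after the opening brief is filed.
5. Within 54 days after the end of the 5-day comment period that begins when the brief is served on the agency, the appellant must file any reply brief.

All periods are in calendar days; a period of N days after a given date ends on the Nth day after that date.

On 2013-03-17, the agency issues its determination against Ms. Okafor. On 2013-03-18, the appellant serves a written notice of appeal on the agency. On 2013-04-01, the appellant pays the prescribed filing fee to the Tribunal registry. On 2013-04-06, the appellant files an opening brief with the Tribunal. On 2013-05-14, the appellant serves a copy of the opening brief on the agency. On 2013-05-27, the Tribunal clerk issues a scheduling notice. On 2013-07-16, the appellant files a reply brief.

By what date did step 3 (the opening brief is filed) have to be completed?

Step 3 runs from 2013-04-01, when the filing fee is paid. 39 days after 2013-04-01 is 2013-05-10.

2013-05-10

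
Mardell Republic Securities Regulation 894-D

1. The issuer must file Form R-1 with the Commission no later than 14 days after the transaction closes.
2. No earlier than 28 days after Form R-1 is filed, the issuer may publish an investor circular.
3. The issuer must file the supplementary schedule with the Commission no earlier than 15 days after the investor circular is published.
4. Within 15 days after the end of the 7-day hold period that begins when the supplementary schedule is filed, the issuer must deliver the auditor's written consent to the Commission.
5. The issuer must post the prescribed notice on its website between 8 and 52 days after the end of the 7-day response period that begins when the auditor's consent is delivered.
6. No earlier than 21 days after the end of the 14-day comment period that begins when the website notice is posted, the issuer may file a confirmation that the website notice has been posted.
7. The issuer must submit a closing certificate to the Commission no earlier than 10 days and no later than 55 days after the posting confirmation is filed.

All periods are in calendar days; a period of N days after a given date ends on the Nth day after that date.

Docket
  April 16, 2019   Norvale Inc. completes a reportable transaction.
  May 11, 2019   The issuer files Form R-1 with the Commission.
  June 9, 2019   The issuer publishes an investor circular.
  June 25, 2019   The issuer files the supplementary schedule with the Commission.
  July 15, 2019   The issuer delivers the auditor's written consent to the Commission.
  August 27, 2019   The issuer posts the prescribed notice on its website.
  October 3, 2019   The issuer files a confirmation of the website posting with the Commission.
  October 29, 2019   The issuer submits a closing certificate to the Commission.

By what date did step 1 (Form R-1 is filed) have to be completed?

Step 1 runs from April 16, 2019, when the transaction closes. 14 days after April 16, 2019 is April 30, 2019.

April 30, 2019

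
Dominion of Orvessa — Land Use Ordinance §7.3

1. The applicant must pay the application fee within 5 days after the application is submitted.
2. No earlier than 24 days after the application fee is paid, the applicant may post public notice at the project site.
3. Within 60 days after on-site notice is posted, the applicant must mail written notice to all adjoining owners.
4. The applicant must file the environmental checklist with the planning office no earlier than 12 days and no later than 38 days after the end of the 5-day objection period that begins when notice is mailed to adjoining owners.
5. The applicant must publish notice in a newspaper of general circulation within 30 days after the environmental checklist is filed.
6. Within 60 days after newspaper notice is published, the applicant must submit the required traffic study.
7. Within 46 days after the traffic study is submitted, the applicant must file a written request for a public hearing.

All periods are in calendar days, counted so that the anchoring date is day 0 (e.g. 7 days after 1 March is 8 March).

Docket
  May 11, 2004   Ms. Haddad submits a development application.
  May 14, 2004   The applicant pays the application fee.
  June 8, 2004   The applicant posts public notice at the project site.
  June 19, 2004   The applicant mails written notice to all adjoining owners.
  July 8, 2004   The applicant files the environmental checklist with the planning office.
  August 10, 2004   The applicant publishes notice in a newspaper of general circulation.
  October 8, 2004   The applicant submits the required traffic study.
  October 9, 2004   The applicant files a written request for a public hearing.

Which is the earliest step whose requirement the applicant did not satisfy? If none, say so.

(1) due by May 11, 2004 + 5 days = May 16, 2004; completed May 14, 2004, before the deadline.
(2) permitted from May 14, 2004 + 24 days = June 7, 2004 onward; June 8, 2004 is on or after that date.
(3) due by June 8, 2004 + 60 days = August 7, 2004; completed June 19, 2004, before the deadline.
(4) the permitted window runs from June 24, 2004 + 12 = July 6, 2004 to June 24, 2004 + 38 = August 1, 2004; done July 8, 2004, which is between those dates.
(5) due by July 8, 2004 + 30 days = August 7, 2004; August 10, 2004 misses that deadline by 3 days.

Step 5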